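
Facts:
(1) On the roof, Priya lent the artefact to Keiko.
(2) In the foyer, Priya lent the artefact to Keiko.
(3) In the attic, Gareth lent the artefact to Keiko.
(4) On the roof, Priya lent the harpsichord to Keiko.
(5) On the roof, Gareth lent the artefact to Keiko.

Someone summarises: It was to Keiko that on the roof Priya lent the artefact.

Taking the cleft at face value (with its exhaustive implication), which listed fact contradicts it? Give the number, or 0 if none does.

0

Focus of the cleft: "Keiko" (the recipient). Presupposed background: agent = Priya, thing = the artefact, setting = on the roof.
Exhaustivity: Keiko is the only recipient satisfying that background.
No listed fact matches the background with a different recipient. Exhaustivity holds.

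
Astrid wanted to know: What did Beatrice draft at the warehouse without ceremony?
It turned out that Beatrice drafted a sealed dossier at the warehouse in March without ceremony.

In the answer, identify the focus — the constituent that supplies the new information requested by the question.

The wh-word "what" asks about the direct object.
In the answer, "Beatrice", "at the warehouse" and "without ceremony" are given — repeated from the question.
"in March" is also new, but it specifies the time, which is not what the question asks about — so it is not the focus.
The constituent filling the direct object gap is "a sealed dossier"; that is the focus.

a sealed dossier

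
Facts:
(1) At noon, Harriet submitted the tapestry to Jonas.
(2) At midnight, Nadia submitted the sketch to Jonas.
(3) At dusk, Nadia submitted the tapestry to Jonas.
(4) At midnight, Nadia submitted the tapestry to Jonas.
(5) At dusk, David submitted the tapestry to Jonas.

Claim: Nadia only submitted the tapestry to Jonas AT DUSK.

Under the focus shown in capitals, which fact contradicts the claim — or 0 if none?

Focus (in capitals) is "at dusk" — the setting. "Only" excludes alternative settings while holding fixed Nadia as agent and the tapestry as thing and Jonas as recipient.
Fact (4) shares the background but differs in setting (at midnight) — a counterexample.

4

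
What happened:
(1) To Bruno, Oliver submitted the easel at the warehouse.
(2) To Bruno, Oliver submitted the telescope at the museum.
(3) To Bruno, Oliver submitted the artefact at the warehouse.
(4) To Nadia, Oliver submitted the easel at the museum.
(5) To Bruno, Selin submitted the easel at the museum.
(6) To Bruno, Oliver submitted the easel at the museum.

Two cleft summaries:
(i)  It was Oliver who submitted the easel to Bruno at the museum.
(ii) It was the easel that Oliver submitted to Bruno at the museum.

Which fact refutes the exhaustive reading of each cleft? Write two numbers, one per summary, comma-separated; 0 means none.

(i): focus "Oliver". Looking for same thing, recipient, setting (the easel / Bruno / at the museum) with some other agent — fact (5) has Selin there. Refuted.
(ii): focus "the easel". Looking for same agent, recipient, setting (Oliver / Bruno / at the museum) with some other thing — fact (2) has the telescope there. Refuted.

5, 2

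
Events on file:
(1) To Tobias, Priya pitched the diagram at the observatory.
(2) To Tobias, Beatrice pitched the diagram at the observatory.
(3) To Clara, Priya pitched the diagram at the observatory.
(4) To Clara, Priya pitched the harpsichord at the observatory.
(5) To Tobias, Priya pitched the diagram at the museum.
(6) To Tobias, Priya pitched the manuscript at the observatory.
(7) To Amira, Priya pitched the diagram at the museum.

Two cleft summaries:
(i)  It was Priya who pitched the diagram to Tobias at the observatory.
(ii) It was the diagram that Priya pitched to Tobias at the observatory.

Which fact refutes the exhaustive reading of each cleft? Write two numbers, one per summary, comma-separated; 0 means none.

(i): focus "Priya". Looking for thing = the diagram, recipient = Tobias, setting = at the observatory with some other agent — fact (2) has Beatrice there. Refuted.
(ii): focus "the diagram". Looking for agent = Priya, recipient = Tobias, setting = at the observatory with some other thing — fact (6) has the manuscript there. Refuted.

2, 6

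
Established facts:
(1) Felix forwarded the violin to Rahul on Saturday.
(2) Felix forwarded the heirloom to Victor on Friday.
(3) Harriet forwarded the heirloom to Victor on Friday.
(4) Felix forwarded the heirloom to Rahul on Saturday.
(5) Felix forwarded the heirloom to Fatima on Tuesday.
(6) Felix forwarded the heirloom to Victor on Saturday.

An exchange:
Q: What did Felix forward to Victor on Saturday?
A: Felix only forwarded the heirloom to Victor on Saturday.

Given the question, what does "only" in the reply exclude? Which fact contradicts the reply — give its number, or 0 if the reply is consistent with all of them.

0

The question "What did ...?" targets the thing, so in the reply the focus falls on "the heirloom".
"Only" then excludes alternative things while the background — agent = Felix, recipient = Victor, setting = on Saturday — is held fixed.
No fact keeps agent = Felix, recipient = Victor, setting = on Saturday while changing the thing; every other fact differs on something backgrounded. The reply stands.
(Fact (2) would refute a reading with focus on the setting — but that is not what the question asks.)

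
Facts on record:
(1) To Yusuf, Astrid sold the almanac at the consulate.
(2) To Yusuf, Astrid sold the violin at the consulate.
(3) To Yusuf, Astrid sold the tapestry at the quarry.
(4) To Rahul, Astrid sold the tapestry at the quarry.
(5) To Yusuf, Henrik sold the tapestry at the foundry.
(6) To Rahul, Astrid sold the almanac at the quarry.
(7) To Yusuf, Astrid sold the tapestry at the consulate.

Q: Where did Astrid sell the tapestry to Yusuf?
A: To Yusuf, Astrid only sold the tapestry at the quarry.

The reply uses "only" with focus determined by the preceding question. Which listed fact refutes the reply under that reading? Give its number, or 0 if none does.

Answering "Where did ...?" puts focus on the setting — here, "at the quarry".
"Only" then excludes alternative settings while the background — agent = Astrid, thing = the tapestry, recipient = Yusuf — is held fixed.
Fact (7) keeps agent = Astrid, thing = the tapestry, recipient = Yusuf but has setting = at the consulate; that refutes the reply.
(Fact (4) would refute a reading with focus on the recipient — but that is not what the question asks.)

7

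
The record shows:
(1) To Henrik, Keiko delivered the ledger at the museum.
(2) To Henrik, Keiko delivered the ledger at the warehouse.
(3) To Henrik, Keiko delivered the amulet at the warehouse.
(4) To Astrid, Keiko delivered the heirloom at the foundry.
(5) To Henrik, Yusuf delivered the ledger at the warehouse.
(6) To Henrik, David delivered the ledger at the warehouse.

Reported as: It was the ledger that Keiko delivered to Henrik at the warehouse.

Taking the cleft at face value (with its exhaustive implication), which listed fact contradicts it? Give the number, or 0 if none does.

3

Focus of the cleft: "the ledger" (the thing). Presupposed background: Keiko as agent and Henrik as recipient and at the warehouse as setting.
Exhaustivity: the ledger is the only thing satisfying that background.
But fact (3) also has Keiko as agent and Henrik as recipient and at the warehouse as setting, with thing = the amulet — so the exhaustive reading fails.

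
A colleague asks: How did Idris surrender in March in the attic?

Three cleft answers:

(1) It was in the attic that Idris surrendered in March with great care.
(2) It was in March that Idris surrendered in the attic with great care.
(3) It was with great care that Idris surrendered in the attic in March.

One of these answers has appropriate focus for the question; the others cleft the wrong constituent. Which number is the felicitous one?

3

The question word "how" targets the manner.
Option (1) clefts "in the attic" — the location, not what was asked.
Option (2) clefts "in March" — the time, not what was asked.
Option (3) clefts "with great care" — that matches what the question asks about.
So the congruent reply is (3).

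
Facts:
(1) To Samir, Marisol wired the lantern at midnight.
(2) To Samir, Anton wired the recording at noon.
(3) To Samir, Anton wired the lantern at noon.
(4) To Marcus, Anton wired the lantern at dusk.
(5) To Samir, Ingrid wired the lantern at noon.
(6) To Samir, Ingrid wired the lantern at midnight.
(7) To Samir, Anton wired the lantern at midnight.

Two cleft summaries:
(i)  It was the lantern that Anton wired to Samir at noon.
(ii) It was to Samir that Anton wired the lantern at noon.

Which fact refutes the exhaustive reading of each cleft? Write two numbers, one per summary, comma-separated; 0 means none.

2, 0

Summary (i) focuses "the lantern" (the thing); background agent = Anton, recipient = Samir, setting = at noon. Fact (2) matches that background with thing = the recording — refutes (i).
Summary (ii) focuses "Samir" (the recipient); background agent = Anton, thing = the lantern, setting = at noon. No fact matches that background with a different recipient, so 0.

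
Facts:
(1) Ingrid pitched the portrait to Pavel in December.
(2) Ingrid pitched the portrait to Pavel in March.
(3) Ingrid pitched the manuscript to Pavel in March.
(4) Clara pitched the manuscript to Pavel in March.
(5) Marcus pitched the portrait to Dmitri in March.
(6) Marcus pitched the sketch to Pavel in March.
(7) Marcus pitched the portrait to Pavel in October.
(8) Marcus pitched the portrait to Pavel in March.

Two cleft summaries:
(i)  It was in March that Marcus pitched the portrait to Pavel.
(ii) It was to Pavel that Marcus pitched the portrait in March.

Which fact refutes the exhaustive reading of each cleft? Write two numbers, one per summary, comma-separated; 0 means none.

7, 5

Summary (i) focuses "in March" (the setting); background Marcus as agent and the portrait as thing and Pavel as recipient. Fact (7) matches that background with setting = in October — refutes (i).
Summary (ii) focuses "Pavel" (the recipient); background Marcus as agent and the portrait as thing and in March as setting. Fact (5) matches that background with recipient = Dmitri — refutes (ii).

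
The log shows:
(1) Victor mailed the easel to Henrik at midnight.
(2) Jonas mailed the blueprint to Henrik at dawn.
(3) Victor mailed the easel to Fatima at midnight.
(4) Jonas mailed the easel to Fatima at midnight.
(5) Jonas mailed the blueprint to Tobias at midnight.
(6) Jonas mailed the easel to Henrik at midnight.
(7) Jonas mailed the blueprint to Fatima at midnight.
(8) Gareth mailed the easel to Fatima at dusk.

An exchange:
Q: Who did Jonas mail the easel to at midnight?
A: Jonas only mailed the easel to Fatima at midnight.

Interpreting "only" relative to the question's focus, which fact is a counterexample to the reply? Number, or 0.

Answering "Who did ... to ...?" puts focus on the recipient — here, "Fatima".
So "only" ranges over recipients; the rest (same agent, thing, setting (Jonas / the easel / at midnight)) is presupposed.
Fact (6) shares the background with a different recipient (Henrik) — counterexample.
(Fact (7) would refute a reading with focus on the thing — but that is not what the question asks.)

6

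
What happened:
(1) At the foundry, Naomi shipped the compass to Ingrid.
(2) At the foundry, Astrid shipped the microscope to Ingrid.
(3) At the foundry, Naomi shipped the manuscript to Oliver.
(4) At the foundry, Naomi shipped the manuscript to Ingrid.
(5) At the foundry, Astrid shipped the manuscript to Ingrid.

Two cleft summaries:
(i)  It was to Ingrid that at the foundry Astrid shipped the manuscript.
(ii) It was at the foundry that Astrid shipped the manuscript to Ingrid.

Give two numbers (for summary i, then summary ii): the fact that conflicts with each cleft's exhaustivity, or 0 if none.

0, 0

(i): focus "Ingrid". No fact shares agent = Astrid, thing = the manuscript, setting = at the foundry with a different recipient. 0.
(ii): focus "at the foundry". No fact shares agent = Astrid, thing = the manuscript, recipient = Ingrid with a different setting. 0.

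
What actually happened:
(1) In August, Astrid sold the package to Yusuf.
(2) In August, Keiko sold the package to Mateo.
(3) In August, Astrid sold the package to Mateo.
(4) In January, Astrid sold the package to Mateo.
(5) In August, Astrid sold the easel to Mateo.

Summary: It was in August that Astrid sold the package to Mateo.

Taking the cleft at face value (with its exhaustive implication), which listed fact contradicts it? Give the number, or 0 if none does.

4

Focus of the cleft: "in August" (the setting). Presupposed background: agent = Astrid, thing = the package, recipient = Mateo.
Exhaustivity: in August is the only setting satisfying that background.
But fact (4) also has agent = Astrid, thing = the package, recipient = Mateo, with setting = in January — so the exhaustive reading fails.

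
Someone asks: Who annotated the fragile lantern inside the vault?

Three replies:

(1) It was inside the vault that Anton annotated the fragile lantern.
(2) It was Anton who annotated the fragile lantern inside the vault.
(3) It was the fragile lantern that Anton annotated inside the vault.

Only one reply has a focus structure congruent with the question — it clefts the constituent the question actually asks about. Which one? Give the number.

2

The question word "who" targets the subject (agent).
Option (1) clefts "inside the vault" — the location, not what was asked.
Option (2) clefts "Anton" — that matches what the question asks about.
Option (3) clefts "the fragile lantern" — the direct object, not what was asked.
So the congruent reply is (2).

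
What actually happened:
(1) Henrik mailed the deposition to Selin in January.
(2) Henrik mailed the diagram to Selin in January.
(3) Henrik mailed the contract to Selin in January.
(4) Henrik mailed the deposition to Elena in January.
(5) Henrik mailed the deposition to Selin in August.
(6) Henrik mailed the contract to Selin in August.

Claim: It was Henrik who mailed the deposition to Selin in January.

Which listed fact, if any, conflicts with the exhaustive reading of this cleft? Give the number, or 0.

The cleft puts "Henrik" in focus and presupposes the open proposition with thing = the deposition, recipient = Selin, setting = in January.
Exhaustivity: Henrik is the only agent satisfying that background.
Every other fact differs from the presupposition on some backgrounded slot, so none challenges the exhaustivity.

0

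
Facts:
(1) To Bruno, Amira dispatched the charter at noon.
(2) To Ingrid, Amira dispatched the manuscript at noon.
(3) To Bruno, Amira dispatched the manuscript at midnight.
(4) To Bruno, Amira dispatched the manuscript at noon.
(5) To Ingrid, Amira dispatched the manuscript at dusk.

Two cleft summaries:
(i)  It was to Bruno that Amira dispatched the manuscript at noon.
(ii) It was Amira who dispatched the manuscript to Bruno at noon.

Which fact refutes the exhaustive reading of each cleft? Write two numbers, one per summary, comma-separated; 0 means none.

Summary (i) focuses "Bruno" (the recipient); background Amira as agent and the manuscript as thing and at noon as setting. Fact (2) matches that background with recipient = Ingrid — refutes (i).
Summary (ii) focuses "Amira" (the agent); background the manuscript as thing and Bruno as recipient and at noon as setting. No fact matches that background with a different agent, so 0.

2, 0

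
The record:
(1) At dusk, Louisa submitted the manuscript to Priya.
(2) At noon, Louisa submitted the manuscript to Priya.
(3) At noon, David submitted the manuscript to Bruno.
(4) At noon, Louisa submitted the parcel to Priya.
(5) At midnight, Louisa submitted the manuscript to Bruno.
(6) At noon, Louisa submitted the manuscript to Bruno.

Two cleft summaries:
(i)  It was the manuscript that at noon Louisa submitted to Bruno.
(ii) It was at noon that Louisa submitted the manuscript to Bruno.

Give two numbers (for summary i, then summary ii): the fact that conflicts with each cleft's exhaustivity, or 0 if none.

0, 5

(i): focus "the manuscript". No fact shares Louisa as agent and Bruno as recipient and at noon as setting with a different thing. 0.
(ii): focus "at noon". Looking for Louisa as agent and the manuscript as thing and Bruno as recipient with some other setting — fact (5) has at midnight there. Refuted.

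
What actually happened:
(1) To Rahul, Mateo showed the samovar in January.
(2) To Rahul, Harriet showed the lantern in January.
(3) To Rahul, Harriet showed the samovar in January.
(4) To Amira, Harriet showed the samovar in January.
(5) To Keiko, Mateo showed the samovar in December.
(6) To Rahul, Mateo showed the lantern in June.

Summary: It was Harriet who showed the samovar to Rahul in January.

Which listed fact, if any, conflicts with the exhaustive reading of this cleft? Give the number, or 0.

1

Focus of the cleft: "Harriet" (the agent). Presupposed background: the samovar as thing and Rahul as recipient and in January as setting.
Exhaustivity: Harriet is the only agent satisfying that background.
But fact (1) also has the samovar as thing and Rahul as recipient and in January as setting, with agent = Mateo — so the exhaustive reading fails.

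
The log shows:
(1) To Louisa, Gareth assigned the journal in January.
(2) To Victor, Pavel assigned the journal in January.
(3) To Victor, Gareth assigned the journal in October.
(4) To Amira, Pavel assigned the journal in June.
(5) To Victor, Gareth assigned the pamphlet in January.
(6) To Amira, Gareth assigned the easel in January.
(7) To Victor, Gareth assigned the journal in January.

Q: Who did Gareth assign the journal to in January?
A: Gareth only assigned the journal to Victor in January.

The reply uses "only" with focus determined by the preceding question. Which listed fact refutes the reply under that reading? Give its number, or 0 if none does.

Answering "Who did ... to ...?" puts focus on the recipient — here, "Victor".
"Only" then excludes alternative recipients while the background — Gareth as agent and the journal as thing and in January as setting — is held fixed.
Fact (1) keeps Gareth as agent and the journal as thing and in January as setting but has recipient = Louisa; that refutes the reply.
(Fact (3) would refute a reading with focus on the setting — but that is not what the question asks.)

1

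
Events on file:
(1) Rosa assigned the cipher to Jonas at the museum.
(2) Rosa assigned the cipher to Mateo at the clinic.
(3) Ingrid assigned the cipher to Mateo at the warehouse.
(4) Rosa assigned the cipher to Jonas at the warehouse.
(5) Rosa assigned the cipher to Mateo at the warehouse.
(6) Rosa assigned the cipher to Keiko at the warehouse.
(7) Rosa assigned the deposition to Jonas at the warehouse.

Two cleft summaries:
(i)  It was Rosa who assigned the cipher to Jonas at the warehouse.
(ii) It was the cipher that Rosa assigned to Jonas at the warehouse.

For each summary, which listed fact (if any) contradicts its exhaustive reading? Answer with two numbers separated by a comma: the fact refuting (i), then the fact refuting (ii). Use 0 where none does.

(i): focus "Rosa". No fact shares same thing, recipient, setting (the cipher / Jonas / at the warehouse) with a different agent. 0.
(ii): focus "the cipher". Looking for same agent, recipient, setting (Rosa / Jonas / at the warehouse) with some other thing — fact (7) has the deposition there. Refuted.

0, 7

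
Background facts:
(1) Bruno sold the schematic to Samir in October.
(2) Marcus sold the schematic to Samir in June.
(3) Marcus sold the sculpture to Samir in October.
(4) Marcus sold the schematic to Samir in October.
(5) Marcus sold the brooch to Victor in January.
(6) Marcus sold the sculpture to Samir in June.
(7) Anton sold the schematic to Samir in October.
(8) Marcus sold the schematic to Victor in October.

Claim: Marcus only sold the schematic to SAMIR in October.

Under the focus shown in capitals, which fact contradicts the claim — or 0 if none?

8

Focus (in capitals) is "Samir" — the recipient. "Only" excludes alternative recipients while holding fixed same agent, thing, setting (Marcus / the schematic / in October).
Fact (8) matches on same agent, thing, setting (Marcus / the schematic / in October), but has recipient = Victor instead. That refutes the claim.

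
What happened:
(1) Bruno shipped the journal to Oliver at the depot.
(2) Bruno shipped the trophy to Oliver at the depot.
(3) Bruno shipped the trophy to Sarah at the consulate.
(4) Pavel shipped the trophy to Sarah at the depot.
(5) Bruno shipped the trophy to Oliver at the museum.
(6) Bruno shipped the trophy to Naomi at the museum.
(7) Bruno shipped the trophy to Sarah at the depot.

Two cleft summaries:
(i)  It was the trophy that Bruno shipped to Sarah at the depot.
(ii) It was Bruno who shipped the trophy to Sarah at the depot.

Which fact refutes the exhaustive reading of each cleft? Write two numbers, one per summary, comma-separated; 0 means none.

0, 4

Summary (i) focuses "the trophy" (the thing); background Bruno as agent and Sarah as recipient and at the depot as setting. No fact matches that background with a different thing, so 0.
Summary (ii) focuses "Bruno" (the agent); background the trophy as thing and Sarah as recipient and at the depot as setting. Fact (4) matches that background with agent = Pavel — refutes (ii).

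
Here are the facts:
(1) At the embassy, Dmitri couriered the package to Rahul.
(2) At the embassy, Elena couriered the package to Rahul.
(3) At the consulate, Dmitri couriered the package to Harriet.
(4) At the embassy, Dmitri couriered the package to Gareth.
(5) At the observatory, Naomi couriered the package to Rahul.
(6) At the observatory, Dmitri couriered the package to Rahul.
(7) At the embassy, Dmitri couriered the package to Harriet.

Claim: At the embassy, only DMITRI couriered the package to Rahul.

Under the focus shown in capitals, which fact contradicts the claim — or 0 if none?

Focus (in capitals) is "Dmitri" — the agent. "Only" excludes alternative agents while holding fixed the package as thing and Rahul as recipient and at the embassy as setting.
Fact (2) shares the background but differs in agent (Elena) — a counterexample.

2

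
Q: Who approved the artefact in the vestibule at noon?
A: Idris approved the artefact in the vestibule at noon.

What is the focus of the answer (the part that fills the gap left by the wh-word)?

The wh-word "who" asks about the subject (agent).
In the answer, "the artefact", "in the vestibule" and "at noon" are given — repeated from the question.
The constituent filling the subject (agent) gap is "Idris"; that is the focus and would carry nuclear stress.

Idris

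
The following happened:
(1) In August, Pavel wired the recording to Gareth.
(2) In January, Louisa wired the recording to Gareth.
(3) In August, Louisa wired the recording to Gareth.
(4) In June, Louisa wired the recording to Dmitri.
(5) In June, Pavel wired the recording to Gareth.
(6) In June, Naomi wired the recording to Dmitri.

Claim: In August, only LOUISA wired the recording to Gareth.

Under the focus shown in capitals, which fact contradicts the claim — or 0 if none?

Focus (in capitals) is "Louisa" — the agent. "Only" excludes alternative agents while holding fixed thing = the recording, recipient = Gareth, setting = in August.
Fact (1) shares the background but differs in agent (Pavel) — a counterexample.

1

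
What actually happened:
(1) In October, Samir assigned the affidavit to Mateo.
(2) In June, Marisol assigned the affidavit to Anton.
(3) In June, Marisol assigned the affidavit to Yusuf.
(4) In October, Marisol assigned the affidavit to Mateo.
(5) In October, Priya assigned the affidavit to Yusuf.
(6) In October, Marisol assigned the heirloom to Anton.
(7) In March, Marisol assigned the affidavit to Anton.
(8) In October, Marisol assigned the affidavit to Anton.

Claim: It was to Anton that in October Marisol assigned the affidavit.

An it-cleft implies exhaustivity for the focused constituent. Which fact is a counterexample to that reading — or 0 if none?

The cleft puts "Anton" in focus and presupposes the open proposition with agent = Marisol, thing = the affidavit, setting = in October.
The exhaustive reading says no other recipient fits that background.
But fact (4) also has agent = Marisol, thing = the affidavit, setting = in October, with recipient = Mateo — so the exhaustive reading fails.

4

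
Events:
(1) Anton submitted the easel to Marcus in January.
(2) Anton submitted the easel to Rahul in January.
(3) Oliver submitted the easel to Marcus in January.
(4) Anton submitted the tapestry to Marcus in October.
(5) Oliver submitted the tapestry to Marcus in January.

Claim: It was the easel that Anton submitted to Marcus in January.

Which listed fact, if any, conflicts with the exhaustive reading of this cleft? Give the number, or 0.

Focus of the cleft: "the easel" (the thing). Presupposed background: same agent, recipient, setting (Anton / Marcus / in January).
Exhaustivity: the easel is the only thing satisfying that background.
Every other fact differs from the presupposition on some backgrounded slot, so none challenges the exhaustivity.

0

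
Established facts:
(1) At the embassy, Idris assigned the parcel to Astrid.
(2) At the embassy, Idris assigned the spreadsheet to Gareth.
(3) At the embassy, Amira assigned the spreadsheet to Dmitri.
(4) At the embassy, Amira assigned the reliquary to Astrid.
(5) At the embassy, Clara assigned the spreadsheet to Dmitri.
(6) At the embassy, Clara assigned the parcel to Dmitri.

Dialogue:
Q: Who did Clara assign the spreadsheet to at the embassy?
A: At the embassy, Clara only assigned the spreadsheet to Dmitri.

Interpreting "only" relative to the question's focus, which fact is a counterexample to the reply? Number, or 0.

0

Answering "Who did ... to ...?" puts focus on the recipient — here, "Dmitri".
"Only" then excludes alternative recipients while the background — agent = Clara, thing = the spreadsheet, setting = at the embassy — is held fixed.
No fact keeps agent = Clara, thing = the spreadsheet, setting = at the embassy while changing the recipient; every other fact differs on something backgrounded. The reply stands.
(Fact (6) would refute a reading with focus on the thing — but that is not what the question asks.)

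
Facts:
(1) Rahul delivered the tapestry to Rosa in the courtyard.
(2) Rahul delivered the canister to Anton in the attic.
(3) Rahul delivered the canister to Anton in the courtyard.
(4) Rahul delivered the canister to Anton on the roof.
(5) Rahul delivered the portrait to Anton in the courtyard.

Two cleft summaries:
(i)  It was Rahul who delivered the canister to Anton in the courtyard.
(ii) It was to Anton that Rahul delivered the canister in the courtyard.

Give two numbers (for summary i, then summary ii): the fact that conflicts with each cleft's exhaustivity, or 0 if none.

0, 0

(i): focus "Rahul". No fact shares same thing, recipient, setting (the canister / Anton / in the courtyard) with a different agent. 0.
(ii): focus "Anton". No fact shares same agent, thing, setting (Rahul / the canister / in the courtyard) with a different recipient. 0.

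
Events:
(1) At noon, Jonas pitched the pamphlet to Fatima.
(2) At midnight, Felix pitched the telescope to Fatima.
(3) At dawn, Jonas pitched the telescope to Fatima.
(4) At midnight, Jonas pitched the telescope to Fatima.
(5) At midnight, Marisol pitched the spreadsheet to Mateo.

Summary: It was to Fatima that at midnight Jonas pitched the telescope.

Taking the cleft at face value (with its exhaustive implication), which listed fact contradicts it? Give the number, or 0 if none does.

The cleft puts "Fatima" in focus and presupposes the open proposition with agent = Jonas, thing = the telescope, setting = at midnight.
The exhaustive reading says no other recipient fits that background.
Every other fact differs from the presupposition on some backgrounded slot, so none challenges the exhaustivity.

0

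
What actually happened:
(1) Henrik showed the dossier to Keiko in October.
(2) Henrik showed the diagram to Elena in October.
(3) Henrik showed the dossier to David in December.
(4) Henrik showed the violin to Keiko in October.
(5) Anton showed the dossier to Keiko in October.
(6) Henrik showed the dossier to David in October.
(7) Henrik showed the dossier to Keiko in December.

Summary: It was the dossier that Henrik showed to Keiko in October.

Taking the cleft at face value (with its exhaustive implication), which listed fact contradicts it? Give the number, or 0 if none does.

The cleft puts "the dossier" in focus and presupposes the open proposition with same agent, recipient, setting (Henrik / Keiko / in October).
The exhaustive reading says no other thing fits that background.
But fact (4) also has same agent, recipient, setting (Henrik / Keiko / in October), with thing = the violin — so the exhaustive reading fails.

4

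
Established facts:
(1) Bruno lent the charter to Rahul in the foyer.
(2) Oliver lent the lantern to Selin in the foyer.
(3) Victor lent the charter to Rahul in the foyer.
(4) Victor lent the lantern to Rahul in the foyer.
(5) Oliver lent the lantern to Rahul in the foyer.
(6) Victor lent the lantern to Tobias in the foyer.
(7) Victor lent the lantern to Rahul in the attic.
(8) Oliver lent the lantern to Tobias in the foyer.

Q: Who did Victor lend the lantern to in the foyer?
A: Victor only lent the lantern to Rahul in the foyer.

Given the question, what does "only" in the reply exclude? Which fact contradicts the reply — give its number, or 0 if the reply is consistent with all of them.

Answering "Who did ... to ...?" puts focus on the recipient — here, "Rahul".
"Only" then excludes alternative recipients while the background — agent = Victor, thing = the lantern, setting = in the foyer — is held fixed.
Fact (6) shares the background with a different recipient (Tobias) — counterexample.
(Fact (3) would refute a reading with focus on the thing — but that is not what the question asks.)

6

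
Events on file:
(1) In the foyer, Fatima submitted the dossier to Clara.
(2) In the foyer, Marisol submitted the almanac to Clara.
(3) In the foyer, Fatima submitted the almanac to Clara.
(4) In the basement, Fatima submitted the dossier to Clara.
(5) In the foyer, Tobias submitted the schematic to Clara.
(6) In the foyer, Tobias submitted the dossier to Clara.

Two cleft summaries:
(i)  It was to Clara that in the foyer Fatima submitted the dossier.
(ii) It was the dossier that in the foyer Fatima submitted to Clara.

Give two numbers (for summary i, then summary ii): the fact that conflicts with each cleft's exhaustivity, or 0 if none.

(i): focus "Clara". No fact shares Fatima as agent and the dossier as thing and in the foyer as setting with a different recipient. 0.
(ii): focus "the dossier". Looking for Fatima as agent and Clara as recipient and in the foyer as setting with some other thing — fact (3) has the almanac there. Refuted.

0, 3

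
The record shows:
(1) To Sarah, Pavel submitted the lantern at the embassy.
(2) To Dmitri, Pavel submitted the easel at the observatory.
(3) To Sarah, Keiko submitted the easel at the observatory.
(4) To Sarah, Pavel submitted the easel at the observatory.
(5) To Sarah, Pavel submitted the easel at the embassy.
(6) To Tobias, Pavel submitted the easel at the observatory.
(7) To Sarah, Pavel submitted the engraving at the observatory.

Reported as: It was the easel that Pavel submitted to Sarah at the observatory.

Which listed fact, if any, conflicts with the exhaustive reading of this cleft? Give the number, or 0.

The cleft puts "the easel" in focus and presupposes the open proposition with agent = Pavel, recipient = Sarah, setting = at the observatory.
The exhaustive reading says no other thing fits that background.
But fact (7) also has agent = Pavel, recipient = Sarah, setting = at the observatory, with thing = the engraving — so the exhaustive reading fails.

7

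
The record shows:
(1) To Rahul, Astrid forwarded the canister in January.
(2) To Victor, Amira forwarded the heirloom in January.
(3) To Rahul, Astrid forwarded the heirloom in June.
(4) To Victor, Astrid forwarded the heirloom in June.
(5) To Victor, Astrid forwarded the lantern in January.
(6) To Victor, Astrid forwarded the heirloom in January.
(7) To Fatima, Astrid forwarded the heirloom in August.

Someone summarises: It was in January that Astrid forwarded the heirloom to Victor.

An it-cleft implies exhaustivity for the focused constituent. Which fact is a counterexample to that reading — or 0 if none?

4

The cleft puts "in January" in focus and presupposes the open proposition with agent = Astrid, thing = the heirloom, recipient = Victor.
The exhaustive reading says no other setting fits that background.
Fact (4) shares the background but with setting = in June; exhaustivity is violated.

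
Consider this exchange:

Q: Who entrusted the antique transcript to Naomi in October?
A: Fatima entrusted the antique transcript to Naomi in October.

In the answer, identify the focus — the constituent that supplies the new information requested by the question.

Fatima

The wh-word "who" asks about the subject (agent).
In the answer, "the antique transcript", "to Naomi" and "in October" are given — repeated from the question.
The constituent filling the subject (agent) gap is "Fatima"; that is the focus and would carry nuclear stress.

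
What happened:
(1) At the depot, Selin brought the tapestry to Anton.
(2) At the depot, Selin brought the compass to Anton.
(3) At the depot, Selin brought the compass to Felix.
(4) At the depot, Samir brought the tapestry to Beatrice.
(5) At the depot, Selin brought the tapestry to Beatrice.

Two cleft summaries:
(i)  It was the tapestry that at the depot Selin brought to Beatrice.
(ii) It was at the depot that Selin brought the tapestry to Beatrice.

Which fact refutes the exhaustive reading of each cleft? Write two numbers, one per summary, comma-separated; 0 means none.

Summary (i) focuses "the tapestry" (the thing); background agent = Selin, recipient = Beatrice, setting = at the depot. No fact matches that background with a different thing, so 0.
Summary (ii) focuses "at the depot" (the setting); background agent = Selin, thing = the tapestry, recipient = Beatrice. No fact matches that background with a different setting, so 0.

0, 0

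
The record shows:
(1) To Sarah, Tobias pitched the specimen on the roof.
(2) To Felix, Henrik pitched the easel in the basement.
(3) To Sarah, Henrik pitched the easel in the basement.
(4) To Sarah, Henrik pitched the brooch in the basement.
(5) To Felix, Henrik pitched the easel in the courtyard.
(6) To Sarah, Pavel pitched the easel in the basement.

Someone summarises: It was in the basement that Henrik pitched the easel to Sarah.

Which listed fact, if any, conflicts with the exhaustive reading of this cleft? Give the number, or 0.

The cleft puts "in the basement" in focus and presupposes the open proposition with same agent, thing, recipient (Henrik / the easel / Sarah).
Exhaustivity: in the basement is the only setting satisfying that background.
No listed fact matches the background with a different setting. Exhaustivity holds.

0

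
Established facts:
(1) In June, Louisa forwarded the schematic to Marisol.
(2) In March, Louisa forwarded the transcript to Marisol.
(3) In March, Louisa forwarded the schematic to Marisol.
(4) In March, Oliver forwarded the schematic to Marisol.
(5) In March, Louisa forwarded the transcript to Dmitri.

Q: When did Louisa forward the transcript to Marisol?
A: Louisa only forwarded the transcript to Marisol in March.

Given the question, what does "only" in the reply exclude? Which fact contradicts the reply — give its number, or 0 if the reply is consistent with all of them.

0

The question "When did ...?" targets the setting, so in the reply the focus falls on "in March".
"Only" then excludes alternative settings while the background — agent = Louisa, thing = the transcript, recipient = Marisol — is held fixed.
No fact keeps agent = Louisa, thing = the transcript, recipient = Marisol while changing the setting; every other fact differs on something backgrounded. The reply stands.
(Fact (3) would refute a reading with focus on the thing — but that is not what the question asks.)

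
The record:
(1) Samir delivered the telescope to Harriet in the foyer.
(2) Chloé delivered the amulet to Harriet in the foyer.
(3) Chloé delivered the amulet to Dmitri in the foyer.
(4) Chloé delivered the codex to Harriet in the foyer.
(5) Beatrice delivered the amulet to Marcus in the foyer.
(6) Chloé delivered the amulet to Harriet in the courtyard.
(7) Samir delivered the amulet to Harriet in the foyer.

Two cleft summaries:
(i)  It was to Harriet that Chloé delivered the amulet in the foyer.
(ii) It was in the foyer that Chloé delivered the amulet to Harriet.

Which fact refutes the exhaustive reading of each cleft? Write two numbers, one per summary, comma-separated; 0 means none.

Summary (i) focuses "Harriet" (the recipient); background same agent, thing, setting (Chloé / the amulet / in the foyer). Fact (3) matches that background with recipient = Dmitri — refutes (i).
Summary (ii) focuses "in the foyer" (the setting); background same agent, thing, recipient (Chloé / the amulet / Harriet). Fact (6) matches that background with setting = in the courtyard — refutes (ii).

3, 6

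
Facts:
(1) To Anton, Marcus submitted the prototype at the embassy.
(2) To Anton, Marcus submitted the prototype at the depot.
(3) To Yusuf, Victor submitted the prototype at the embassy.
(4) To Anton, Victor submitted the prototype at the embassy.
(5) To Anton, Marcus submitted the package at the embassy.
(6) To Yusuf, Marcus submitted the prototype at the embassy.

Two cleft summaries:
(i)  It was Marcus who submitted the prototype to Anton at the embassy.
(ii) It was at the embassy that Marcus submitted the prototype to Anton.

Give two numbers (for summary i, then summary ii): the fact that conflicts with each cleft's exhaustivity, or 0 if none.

Summary (i) focuses "Marcus" (the agent); background same thing, recipient, setting (the prototype / Anton / at the embassy). Fact (4) matches that background with agent = Victor — refutes (i).
Summary (ii) focuses "at the embassy" (the setting); background same agent, thing, recipient (Marcus / the prototype / Anton). Fact (2) matches that background with setting = at the depot — refutes (ii).

4, 2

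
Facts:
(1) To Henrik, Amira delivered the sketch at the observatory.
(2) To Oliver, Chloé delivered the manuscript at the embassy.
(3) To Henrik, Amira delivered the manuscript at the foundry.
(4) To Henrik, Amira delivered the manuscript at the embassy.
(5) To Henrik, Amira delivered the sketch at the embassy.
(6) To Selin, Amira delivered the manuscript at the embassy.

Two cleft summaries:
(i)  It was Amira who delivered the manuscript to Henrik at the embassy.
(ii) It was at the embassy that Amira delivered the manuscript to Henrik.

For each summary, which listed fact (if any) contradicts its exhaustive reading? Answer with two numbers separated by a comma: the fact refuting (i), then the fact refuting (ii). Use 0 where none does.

Summary (i) focuses "Amira" (the agent); background same thing, recipient, setting (the manuscript / Henrik / at the embassy). No fact matches that background with a different agent, so 0.
Summary (ii) focuses "at the embassy" (the setting); background same agent, thing, recipient (Amira / the manuscript / Henrik). Fact (3) matches that background with setting = at the foundry — refutes (ii).

0, 3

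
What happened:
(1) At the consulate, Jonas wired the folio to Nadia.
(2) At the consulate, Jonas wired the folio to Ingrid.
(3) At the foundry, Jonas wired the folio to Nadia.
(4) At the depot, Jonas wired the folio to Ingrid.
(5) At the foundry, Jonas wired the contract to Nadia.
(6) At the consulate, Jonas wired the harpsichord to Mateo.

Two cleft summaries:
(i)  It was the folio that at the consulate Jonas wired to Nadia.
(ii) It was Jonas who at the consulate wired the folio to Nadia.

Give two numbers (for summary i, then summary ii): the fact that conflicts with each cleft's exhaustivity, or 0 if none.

0, 0

(i): focus "the folio". No fact shares agent = Jonas, recipient = Nadia, setting = at the consulate with a different thing. 0.
(ii): focus "Jonas". No fact shares thing = the folio, recipient = Nadia, setting = at the consulate with a different agent. 0.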